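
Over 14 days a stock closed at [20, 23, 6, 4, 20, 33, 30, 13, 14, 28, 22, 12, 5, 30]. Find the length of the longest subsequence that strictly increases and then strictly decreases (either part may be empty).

8

inc[i] = longest strictly increasing subsequence ending at i; dec[i] = longest strictly decreasing subsequence starting at i:
i:      1  2  3  4  5  6  7  8  9 10 11 12 13 14
a[i]:  20 23  6  4 20 33 30 13 14 28 22 12  5 30
inc:    1  2  1  1  2  3  3  2  3  4  4  2  2  5
dec:    4  5  2  1  4  6  5  3  3  4  3  2  1  1
Best peak at i=6 (value 33): inc=3, dec=6, length 3+6−1 = 8.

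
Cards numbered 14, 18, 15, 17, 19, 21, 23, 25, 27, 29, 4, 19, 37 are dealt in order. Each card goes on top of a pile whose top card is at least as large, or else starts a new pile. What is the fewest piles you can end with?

10

Place each on the leftmost legal pile:
14 → new pile 1 (tops now [14])
18 → new pile 2 (tops now [14, 18])
15 → pile 2 (tops now [14, 15])
17 → new pile 3 (tops now [14, 15, 17])
19 → new pile 4 (tops now [14, 15, 17, 19])
21 → new pile 5 (tops now [14, 15, 17, 19, 21])
23 → new pile 6 (tops now [14, 15, 17, 19, 21, 23])
25 → new pile 7 (tops now [14, 15, 17, 19, 21, 23, 25])
27 → new pile 8 (tops now [14, 15, 17, 19, 21, 23, 25, 27])
29 → new pile 9 (tops now [14, 15, 17, 19, 21, 23, 25, 27, 29])
4 → pile 1 (tops now [4, 15, 17, 19, 21, 23, 25, 27, 29])
19 → pile 4 (tops now [4, 15, 17, 19, 21, 23, 25, 27, 29])
37 → new pile 10 (tops now [4, 15, 17, 19, 21, 23, 25, 27, 29, 37])
Ten piles.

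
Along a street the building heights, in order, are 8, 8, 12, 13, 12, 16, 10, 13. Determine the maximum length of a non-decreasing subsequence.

Track the smallest tail for each achievable length (allowing ties):
8 → extends → [8]
8 → extends → [8, 8]
12 → extends → [8, 8, 12]
13 → extends → [8, 8, 12, 13]
12 → replaces 13 → [8, 8, 12, 12]
16 → extends → [8, 8, 12, 12, 16]
10 → replaces 12 → [8, 8, 10, 12, 16]
13 → replaces 16 → [8, 8, 10, 12, 13]
Five tails, so the longest non-decreasing subsequence has length 5 (e.g. 8, 8, 12, 13, 16).

5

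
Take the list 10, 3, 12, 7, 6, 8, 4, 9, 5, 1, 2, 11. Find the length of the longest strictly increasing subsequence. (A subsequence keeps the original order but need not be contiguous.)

5

Let dp[i] be the length of the longest such subsequence ending at index i:
i:      1  2  3  4  5  6  7  8  9 10 11 12
a[i]:  10  3 12  7  6  8  4  9  5  1  2 11
dp:     1  1  2  2  2  3  2  4  3  1  2  5
Maximum dp value is 5.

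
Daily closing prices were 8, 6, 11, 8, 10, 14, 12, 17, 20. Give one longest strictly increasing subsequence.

Patience tails give the LIS length; then backtrack through the dp parents:
8 → extends → [8]
6 → replaces 8 → [6]
11 → extends → [6, 11]
8 → replaces 11 → [6, 8]
10 → extends → [6, 8, 10]
14 → extends → [6, 8, 10, 14]
12 → replaces 14 → [6, 8, 10, 12]
17 → extends → [6, 8, 10, 12, 17]
20 → extends → [6, 8, 10, 12, 17, 20]
Length 6; one witness is 6, 8, 10, 14, 17, 20.

6, 8, 10, 14, 17, 20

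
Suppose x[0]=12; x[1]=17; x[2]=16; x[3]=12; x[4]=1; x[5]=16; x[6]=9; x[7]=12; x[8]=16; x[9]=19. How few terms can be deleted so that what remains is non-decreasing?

5

Fewest deletions = n − (longest non-decreasing subsequence).
Patience tails:
12 → extends → [12]
17 → extends → [12, 17]
16 → replaces 17 → [12, 16]
12 → replaces 16 → [12, 12]
1 → replaces 12 → [1, 12]
16 → extends → [1, 12, 16]
9 → replaces 12 → [1, 9, 16]
12 → replaces 16 → [1, 9, 12]
16 → extends → [1, 9, 12, 16]
19 → extends → [1, 9, 12, 16, 19]
Longest non-decreasing subsequence has length 5, so deletions = 10 − 5 = 5.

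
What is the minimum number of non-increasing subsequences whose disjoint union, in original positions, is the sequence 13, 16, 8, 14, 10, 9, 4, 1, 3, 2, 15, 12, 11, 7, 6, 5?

3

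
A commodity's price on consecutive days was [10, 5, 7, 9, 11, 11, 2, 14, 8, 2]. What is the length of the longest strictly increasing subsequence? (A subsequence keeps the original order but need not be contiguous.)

5

Track the smallest tail for each achievable length (strict):
10 → extends → [10]
5 → replaces 10 → [5]
7 → extends → [5, 7]
9 → extends → [5, 7, 9]
11 → extends → [5, 7, 9, 11]
11 → already a tail → [5, 7, 9, 11]
2 → replaces 5 → [2, 7, 9, 11]
14 → extends → [2, 7, 9, 11, 14]
8 → replaces 9 → [2, 7, 8, 11, 14]
2 → already a tail → [2, 7, 8, 11, 14]
Five tails, so the longest strictly increasing subsequence has length 5 (e.g. 5, 7, 9, 11, 14).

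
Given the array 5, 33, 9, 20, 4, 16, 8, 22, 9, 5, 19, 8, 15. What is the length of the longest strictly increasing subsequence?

Track the smallest tail for each achievable length (strict):
5 → extends → [5]
33 → extends → [5, 33]
9 → replaces 33 → [5, 9]
20 → extends → [5, 9, 20]
4 → replaces 5 → [4, 9, 20]
16 → replaces 20 → [4, 9, 16]
8 → replaces 9 → [4, 8, 16]
22 → extends → [4, 8, 16, 22]
9 → replaces 16 → [4, 8, 9, 22]
5 → replaces 8 → [4, 5, 9, 22]
19 → replaces 22 → [4, 5, 9, 19]
8 → replaces 9 → [4, 5, 8, 19]
15 → replaces 19 → [4, 5, 8, 15]
Four tails, so the longest strictly increasing subsequence has length 4 (e.g. 5, 9, 20, 22).

4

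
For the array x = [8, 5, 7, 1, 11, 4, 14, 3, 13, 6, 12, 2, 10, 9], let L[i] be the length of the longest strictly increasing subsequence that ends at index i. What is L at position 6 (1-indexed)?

2

dp[i] = 1 + max{dp[j] : j<i, x[j]<x[i]} (or 1 if no such j):
i:      1  2  3  4  5  6  7  8  9 10 11 12 13 14
x[i]:   8  5  7  1 11  4 14  3 13  6 12  2 10  9
dp:     1  1  2  1  3  2  4  2  4  3  4  2  4  4
At index 6 the value is 2.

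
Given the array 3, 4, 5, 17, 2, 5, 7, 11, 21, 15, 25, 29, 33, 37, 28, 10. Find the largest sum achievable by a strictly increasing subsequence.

175

Let S[i] be the best sum of a strictly increasing subsequence ending at i:
i:       1   2   3   4   5   6   7   8   9  10  11  12  13  14  15  16
a[i]:    3   4   5  17   2   5   7  11  21  15  25  29  33  37  28  10
S:       3   7  12  29   2  12  19  30  51  45  76 105 138 175 104  29
Maximum is 175 (e.g. 3 + 4 + 5 + 7 + 11 + 21 + 25 + 29 + 33 + 37).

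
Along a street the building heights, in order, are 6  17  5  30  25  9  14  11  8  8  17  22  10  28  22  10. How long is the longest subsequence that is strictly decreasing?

5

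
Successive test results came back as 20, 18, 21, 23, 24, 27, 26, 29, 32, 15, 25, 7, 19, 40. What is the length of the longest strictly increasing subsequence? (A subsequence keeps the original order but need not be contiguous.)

Track the smallest tail for each achievable length (strict):
20 → extends → [20]
18 → replaces 20 → [18]
21 → extends → [18, 21]
23 → extends → [18, 21, 23]
24 → extends → [18, 21, 23, 24]
27 → extends → [18, 21, 23, 24, 27]
26 → replaces 27 → [18, 21, 23, 24, 26]
29 → extends → [18, 21, 23, 24, 26, 29]
32 → extends → [18, 21, 23, 24, 26, 29, 32]
15 → replaces 18 → [15, 21, 23, 24, 26, 29, 32]
25 → replaces 26 → [15, 21, 23, 24, 25, 29, 32]
7 → replaces 15 → [7, 21, 23, 24, 25, 29, 32]
19 → replaces 21 → [7, 19, 23, 24, 25, 29, 32]
40 → extends → [7, 19, 23, 24, 25, 29, 32, 40]
Eight tails, so the longest strictly increasing subsequence has length 8 (e.g. 20, 21, 23, 24, 27, 29, 32, 40).

8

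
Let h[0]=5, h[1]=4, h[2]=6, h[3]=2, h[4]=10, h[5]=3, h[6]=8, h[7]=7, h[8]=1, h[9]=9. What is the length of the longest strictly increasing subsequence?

Let dp[i] be the length of the longest such subsequence ending at index i:
i:      0  1  2  3  4  5  6  7  8  9
h[i]:   5  4  6  2 10  3  8  7  1  9
dp:     1  1  2  1  3  2  3  3  1  4
Maximum dp value is 4.

4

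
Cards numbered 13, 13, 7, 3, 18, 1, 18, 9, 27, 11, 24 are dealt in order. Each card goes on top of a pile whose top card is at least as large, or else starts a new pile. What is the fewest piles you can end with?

4

The minimum number of non-increasing subsequences covering a sequence equals the length of its longest strictly increasing subsequence.
LIS length is 4 (e.g. 7, 9, 11, 24), so 4 piles are needed.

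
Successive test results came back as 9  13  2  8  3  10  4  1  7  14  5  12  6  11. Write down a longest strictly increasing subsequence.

Patience tails give the LIS length; then backtrack through the dp parents:
9 → extends → [9]
13 → extends → [9, 13]
2 → replaces 9 → [2, 13]
8 → replaces 13 → [2, 8]
3 → replaces 8 → [2, 3]
10 → extends → [2, 3, 10]
4 → replaces 10 → [2, 3, 4]
1 → replaces 2 → [1, 3, 4]
7 → extends → [1, 3, 4, 7]
14 → extends → [1, 3, 4, 7, 14]
5 → replaces 7 → [1, 3, 4, 5, 14]
12 → replaces 14 → [1, 3, 4, 5, 12]
6 → replaces 12 → [1, 3, 4, 5, 6]
11 → extends → [1, 3, 4, 5, 6, 11]
Length 6; one witness is 2, 3, 4, 5, 6, 11.

2, 3, 4, 5, 6, 11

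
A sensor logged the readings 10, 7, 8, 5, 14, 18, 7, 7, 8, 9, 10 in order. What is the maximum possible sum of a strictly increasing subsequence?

Let S[i] be the best sum of a strictly increasing subsequence ending at i:
i:      1  2  3  4  5  6  7  8  9 10 11
a[i]:  10  7  8  5 14 18  7  7  8  9 10
S:     10  7 15  5 29 47 12 12 20 29 39
Maximum is 47 (e.g. 7 + 8 + 14 + 18).

47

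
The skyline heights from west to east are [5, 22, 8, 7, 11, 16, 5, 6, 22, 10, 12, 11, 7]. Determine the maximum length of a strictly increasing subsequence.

5

Let dp[i] be the length of the longest such subsequence ending at index i:
i:      1  2  3  4  5  6  7  8  9 10 11 12 13
a[i]:   5 22  8  7 11 16  5  6 22 10 12 11  7
dp:     1  2  2  2  3  4  1  2  5  3  4  4  3
Maximum dp value is 5.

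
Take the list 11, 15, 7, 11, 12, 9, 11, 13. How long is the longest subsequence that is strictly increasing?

Track the smallest tail for each achievable length (strict):
11 → extends → [11]
15 → extends → [11, 15]
7 → replaces 11 → [7, 15]
11 → replaces 15 → [7, 11]
12 → extends → [7, 11, 12]
9 → replaces 11 → [7, 9, 12]
11 → replaces 12 → [7, 9, 11]
13 → extends → [7, 9, 11, 13]
Four tails, so the longest strictly increasing subsequence has length 4 (e.g. 7, 11, 12, 13).

4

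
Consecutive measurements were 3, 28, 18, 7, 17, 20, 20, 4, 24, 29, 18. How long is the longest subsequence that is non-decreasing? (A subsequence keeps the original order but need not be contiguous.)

Let dp[i] be the length of the longest such subsequence ending at index i:
i:      1  2  3  4  5  6  7  8  9 10 11
a[i]:   3 28 18  7 17 20 20  4 24 29 18
dp:     1  2  2  2  3  4  5  2  6  7  4
Maximum dp value is 7.

7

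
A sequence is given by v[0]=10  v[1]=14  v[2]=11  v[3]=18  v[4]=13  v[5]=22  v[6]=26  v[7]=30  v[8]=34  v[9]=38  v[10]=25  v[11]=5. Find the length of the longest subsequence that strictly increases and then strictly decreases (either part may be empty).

10

inc[i] = longest strictly increasing subsequence ending at i; dec[i] = longest strictly decreasing subsequence starting at i:
i:      0  1  2  3  4  5  6  7  8  9 10 11
v[i]:  10 14 11 18 13 22 26 30 34 38 25  5
inc:    1  2  2  3  3  4  5  6  7  8  5  1
dec:    2  3  2  3  2  2  3  3  3  3  2  1
Best peak at i=9 (value 38): inc=8, dec=3, length 8+3−1 = 10.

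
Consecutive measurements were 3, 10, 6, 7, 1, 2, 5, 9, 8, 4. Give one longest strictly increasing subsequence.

3, 6, 7, 9

Patience tails give the LIS length; then backtrack through the dp parents:
3 → extends → [3]
10 → extends → [3, 10]
6 → replaces 10 → [3, 6]
7 → extends → [3, 6, 7]
1 → replaces 3 → [1, 6, 7]
2 → replaces 6 → [1, 2, 7]
5 → replaces 7 → [1, 2, 5]
9 → extends → [1, 2, 5, 9]
8 → replaces 9 → [1, 2, 5, 8]
4 → replaces 5 → [1, 2, 4, 8]
Length 4; one witness is 3, 6, 7, 9.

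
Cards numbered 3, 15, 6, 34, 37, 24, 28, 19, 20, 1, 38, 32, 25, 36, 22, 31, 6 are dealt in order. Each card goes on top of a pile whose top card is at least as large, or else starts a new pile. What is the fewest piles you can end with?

The minimum number of non-increasing subsequences covering a sequence equals the length of its longest strictly increasing subsequence.
LIS length is 6 (e.g. 3, 15, 24, 28, 32, 36), so 6 piles are needed.

6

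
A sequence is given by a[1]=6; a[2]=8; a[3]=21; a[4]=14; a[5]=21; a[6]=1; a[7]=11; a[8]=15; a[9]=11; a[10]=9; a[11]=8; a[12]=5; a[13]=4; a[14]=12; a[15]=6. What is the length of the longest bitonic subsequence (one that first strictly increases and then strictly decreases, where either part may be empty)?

10

inc[i] = longest strictly increasing subsequence ending at i; dec[i] = longest strictly decreasing subsequence starting at i:
i:      1  2  3  4  5  6  7  8  9 10 11 12 13 14 15
a[i]:   6  8 21 14 21  1 11 15 11  9  8  5  4 12  6
inc:    1  2  3  3  4  1  3  4  3  3  2  2  2  4  3
dec:    3  3  7  6  7  1  5  6  5  4  3  2  1  2  1
Best peak at i=5 (value 21): inc=4, dec=7, length 4+7−1 = 10.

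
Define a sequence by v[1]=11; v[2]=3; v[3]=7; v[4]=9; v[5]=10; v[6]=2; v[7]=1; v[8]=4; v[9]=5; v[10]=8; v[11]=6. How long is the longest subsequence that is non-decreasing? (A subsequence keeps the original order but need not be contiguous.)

4

Track the smallest tail for each achievable length (allowing ties):
11 → extends → [11]
3 → replaces 11 → [3]
7 → extends → [3, 7]
9 → extends → [3, 7, 9]
10 → extends → [3, 7, 9, 10]
2 → replaces 3 → [2, 7, 9, 10]
1 → replaces 2 → [1, 7, 9, 10]
4 → replaces 7 → [1, 4, 9, 10]
5 → replaces 9 → [1, 4, 5, 10]
8 → replaces 10 → [1, 4, 5, 8]
6 → replaces 8 → [1, 4, 5, 6]
Four tails, so the longest non-decreasing subsequence has length 4 (e.g. 3, 7, 9, 10).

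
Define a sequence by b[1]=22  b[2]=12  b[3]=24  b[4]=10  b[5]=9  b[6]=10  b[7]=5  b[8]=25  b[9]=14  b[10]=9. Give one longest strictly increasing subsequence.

22, 24, 25

Patience tails give the LIS length; then backtrack through the dp parents:
22 → extends → [22]
12 → replaces 22 → [12]
24 → extends → [12, 24]
10 → replaces 12 → [10, 24]
9 → replaces 10 → [9, 24]
10 → replaces 24 → [9, 10]
5 → replaces 9 → [5, 10]
25 → extends → [5, 10, 25]
14 → replaces 25 → [5, 10, 14]
9 → replaces 10 → [5, 9, 14]
Length 3; one witness is 22, 24, 25.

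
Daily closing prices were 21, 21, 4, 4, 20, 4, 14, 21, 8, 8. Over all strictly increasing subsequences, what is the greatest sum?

45

Let S[i] be the best sum of a strictly increasing subsequence ending at i:
i:      1  2  3  4  5  6  7  8  9 10
a[i]:  21 21  4  4 20  4 14 21  8  8
S:     21 21  4  4 24  4 18 45 12 12
Maximum is 45 (e.g. 4 + 20 + 21).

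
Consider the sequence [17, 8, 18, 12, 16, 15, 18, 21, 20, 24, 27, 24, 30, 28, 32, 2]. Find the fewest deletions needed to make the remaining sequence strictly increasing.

Fewest deletions = n − (longest strictly increasing subsequence).
Patience tails:
17 → extends → [17]
8 → replaces 17 → [8]
18 → extends → [8, 18]
12 → replaces 18 → [8, 12]
16 → extends → [8, 12, 16]
15 → replaces 16 → [8, 12, 15]
18 → extends → [8, 12, 15, 18]
21 → extends → [8, 12, 15, 18, 21]
20 → replaces 21 → [8, 12, 15, 18, 20]
24 → extends → [8, 12, 15, 18, 20, 24]
27 → extends → [8, 12, 15, 18, 20, 24, 27]
24 → already a tail → [8, 12, 15, 18, 20, 24, 27]
30 → extends → [8, 12, 15, 18, 20, 24, 27, 30]
28 → replaces 30 → [8, 12, 15, 18, 20, 24, 27, 28]
32 → extends → [8, 12, 15, 18, 20, 24, 27, 28, 32]
2 → replaces 8 → [2, 12, 15, 18, 20, 24, 27, 28, 32]
Longest strictly increasing subsequence has length 9, so deletions = 16 − 9 = 7.

7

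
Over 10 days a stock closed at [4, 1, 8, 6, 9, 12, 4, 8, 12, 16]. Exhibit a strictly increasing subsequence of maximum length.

Patience tails give the LIS length; then backtrack through the dp parents:
4 → extends → [4]
1 → replaces 4 → [1]
8 → extends → [1, 8]
6 → replaces 8 → [1, 6]
9 → extends → [1, 6, 9]
12 → extends → [1, 6, 9, 12]
4 → replaces 6 → [1, 4, 9, 12]
8 → replaces 9 → [1, 4, 8, 12]
12 → already a tail → [1, 4, 8, 12]
16 → extends → [1, 4, 8, 12, 16]
Length 5; one witness is 4, 8, 9, 12, 16.

4, 8, 9, 12, 16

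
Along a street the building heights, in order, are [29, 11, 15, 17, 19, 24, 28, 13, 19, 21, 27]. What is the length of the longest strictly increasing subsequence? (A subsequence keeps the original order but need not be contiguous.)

Track the smallest tail for each achievable length (strict):
29 → extends → [29]
11 → replaces 29 → [11]
15 → extends → [11, 15]
17 → extends → [11, 15, 17]
19 → extends → [11, 15, 17, 19]
24 → extends → [11, 15, 17, 19, 24]
28 → extends → [11, 15, 17, 19, 24, 28]
13 → replaces 15 → [11, 13, 17, 19, 24, 28]
19 → already a tail → [11, 13, 17, 19, 24, 28]
21 → replaces 24 → [11, 13, 17, 19, 21, 28]
27 → replaces 28 → [11, 13, 17, 19, 21, 27]
Six tails, so the longest strictly increasing subsequence has length 6 (e.g. 11, 15, 17, 19, 24, 28).

6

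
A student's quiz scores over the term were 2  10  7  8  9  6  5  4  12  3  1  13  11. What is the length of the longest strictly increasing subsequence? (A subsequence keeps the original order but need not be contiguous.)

Let dp[i] be the length of the longest such subsequence ending at index i:
i:      1  2  3  4  5  6  7  8  9 10 11 12 13
a[i]:   2 10  7  8  9  6  5  4 12  3  1 13 11
dp:     1  2  2  3  4  2  2  2  5  2  1  6  5
Maximum dp value is 6.

6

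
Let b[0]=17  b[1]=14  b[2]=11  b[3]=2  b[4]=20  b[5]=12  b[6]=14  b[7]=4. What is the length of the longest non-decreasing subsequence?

3

Track the smallest tail for each achievable length (allowing ties):
17 → extends → [17]
14 → replaces 17 → [14]
11 → replaces 14 → [11]
2 → replaces 11 → [2]
20 → extends → [2, 20]
12 → replaces 20 → [2, 12]
14 → extends → [2, 12, 14]
4 → replaces 12 → [2, 4, 14]
Three tails, so the longest non-decreasing subsequence has length 3 (e.g. 11, 12, 14).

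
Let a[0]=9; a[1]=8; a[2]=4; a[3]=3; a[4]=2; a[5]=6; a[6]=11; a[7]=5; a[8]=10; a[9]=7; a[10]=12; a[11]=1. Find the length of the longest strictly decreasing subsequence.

6

Negate each value so 'decreasing' becomes 'increasing', then run patience tails on the negated sequence:
-9 → extends → [-9]
-8 → extends → [-9, -8]
-4 → extends → [-9, -8, -4]
-3 → extends → [-9, -8, -4, -3]
-2 → extends → [-9, -8, -4, -3, -2]
-6 → replaces -4 → [-9, -8, -6, -3, -2]
-11 → replaces -9 → [-11, -8, -6, -3, -2]
-5 → replaces -3 → [-11, -8, -6, -5, -2]
-10 → replaces -8 → [-11, -10, -6, -5, -2]
-7 → replaces -6 → [-11, -10, -7, -5, -2]
-12 → replaces -11 → [-12, -10, -7, -5, -2]
-1 → extends → [-12, -10, -7, -5, -2, -1]
Six tails, so the longest strictly decreasing subsequence of the original has length 6.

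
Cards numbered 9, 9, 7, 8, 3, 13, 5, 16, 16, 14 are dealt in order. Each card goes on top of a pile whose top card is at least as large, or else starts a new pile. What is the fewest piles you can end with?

4

Place each on the leftmost legal pile:
9 → new pile 1 (tops now [9])
9 → pile 1 (tops now [9])
7 → pile 1 (tops now [7])
8 → new pile 2 (tops now [7, 8])
3 → pile 1 (tops now [3, 8])
13 → new pile 3 (tops now [3, 8, 13])
5 → pile 2 (tops now [3, 5, 13])
16 → new pile 4 (tops now [3, 5, 13, 16])
16 → pile 4 (tops now [3, 5, 13, 16])
14 → pile 4 (tops now [3, 5, 13, 14])
Four piles.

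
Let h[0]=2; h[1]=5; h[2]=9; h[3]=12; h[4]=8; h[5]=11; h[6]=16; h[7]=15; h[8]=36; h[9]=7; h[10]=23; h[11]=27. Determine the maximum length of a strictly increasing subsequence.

Track the smallest tail for each achievable length (strict):
2 → extends → [2]
5 → extends → [2, 5]
9 → extends → [2, 5, 9]
12 → extends → [2, 5, 9, 12]
8 → replaces 9 → [2, 5, 8, 12]
11 → replaces 12 → [2, 5, 8, 11]
16 → extends → [2, 5, 8, 11, 16]
15 → replaces 16 → [2, 5, 8, 11, 15]
36 → extends → [2, 5, 8, 11, 15, 36]
7 → replaces 8 → [2, 5, 7, 11, 15, 36]
23 → replaces 36 → [2, 5, 7, 11, 15, 23]
27 → extends → [2, 5, 7, 11, 15, 23, 27]
Seven tails, so the longest strictly increasing subsequence has length 7 (e.g. 2, 5, 9, 12, 16, 23, 27).

7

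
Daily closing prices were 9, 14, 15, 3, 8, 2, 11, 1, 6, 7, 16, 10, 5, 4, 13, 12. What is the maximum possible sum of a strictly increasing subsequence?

Let S[i] be the best sum of a strictly increasing subsequence ending at i:
i:      1  2  3  4  5  6  7  8  9 10 11 12 13 14 15 16
a[i]:   9 14 15  3  8  2 11  1  6  7 16 10  5  4 13 12
S:      9 23 38  3 11  2 22  1  9 16 54 26  8  7 39 38
Maximum is 54 (e.g. 9 + 14 + 15 + 16).

54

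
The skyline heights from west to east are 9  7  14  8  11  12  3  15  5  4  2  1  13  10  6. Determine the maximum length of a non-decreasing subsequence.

5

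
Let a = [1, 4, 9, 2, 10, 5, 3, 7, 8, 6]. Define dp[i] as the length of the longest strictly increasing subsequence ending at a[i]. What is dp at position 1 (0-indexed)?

2

dp[i] = 1 + max{dp[j] : j<i, a[j]<a[i]} (or 1 if no such j):
i:      0  1  2  3  4  5  6  7  8  9
a[i]:   1  4  9  2 10  5  3  7  8  6
dp:     1  2  3  2  4  3  3  4  5  4
At index 1 the value is 2.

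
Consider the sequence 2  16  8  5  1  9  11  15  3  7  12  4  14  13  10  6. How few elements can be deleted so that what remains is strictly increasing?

10

Fewest deletions = n − (longest strictly increasing subsequence).
Patience tails:
2 → extends → [2]
16 → extends → [2, 16]
8 → replaces 16 → [2, 8]
5 → replaces 8 → [2, 5]
1 → replaces 2 → [1, 5]
9 → extends → [1, 5, 9]
11 → extends → [1, 5, 9, 11]
15 → extends → [1, 5, 9, 11, 15]
3 → replaces 5 → [1, 3, 9, 11, 15]
7 → replaces 9 → [1, 3, 7, 11, 15]
12 → replaces 15 → [1, 3, 7, 11, 12]
4 → replaces 7 → [1, 3, 4, 11, 12]
14 → extends → [1, 3, 4, 11, 12, 14]
13 → replaces 14 → [1, 3, 4, 11, 12, 13]
10 → replaces 11 → [1, 3, 4, 10, 12, 13]
6 → replaces 10 → [1, 3, 4, 6, 12, 13]
Longest strictly increasing subsequence has length 6, so deletions = 16 − 6 = 10.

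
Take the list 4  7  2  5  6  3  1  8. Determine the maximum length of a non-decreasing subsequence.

4

Track the smallest tail for each achievable length (allowing ties):
4 → extends → [4]
7 → extends → [4, 7]
2 → replaces 4 → [2, 7]
5 → replaces 7 → [2, 5]
6 → extends → [2, 5, 6]
3 → replaces 5 → [2, 3, 6]
1 → replaces 2 → [1, 3, 6]
8 → extends → [1, 3, 6, 8]
Four tails, so the longest non-decreasing subsequence has length 4 (e.g. 4, 5, 6, 8).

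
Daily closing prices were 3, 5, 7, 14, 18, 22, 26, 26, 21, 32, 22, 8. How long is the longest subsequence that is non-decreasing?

Track the smallest tail for each achievable length (allowing ties):
3 → extends → [3]
5 → extends → [3, 5]
7 → extends → [3, 5, 7]
14 → extends → [3, 5, 7, 14]
18 → extends → [3, 5, 7, 14, 18]
22 → extends → [3, 5, 7, 14, 18, 22]
26 → extends → [3, 5, 7, 14, 18, 22, 26]
26 → extends → [3, 5, 7, 14, 18, 22, 26, 26]
21 → replaces 22 → [3, 5, 7, 14, 18, 21, 26, 26]
32 → extends → [3, 5, 7, 14, 18, 21, 26, 26, 32]
22 → replaces 26 → [3, 5, 7, 14, 18, 21, 22, 26, 32]
8 → replaces 14 → [3, 5, 7, 8, 18, 21, 22, 26, 32]
Nine tails, so the longest non-decreasing subsequence has length 9 (e.g. 3, 5, 7, 14, 18, 22, 26, 26, 32).

9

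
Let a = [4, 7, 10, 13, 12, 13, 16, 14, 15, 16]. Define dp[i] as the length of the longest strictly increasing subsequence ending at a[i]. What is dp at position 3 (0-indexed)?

dp[i] = 1 + max{dp[j] : j<i, a[j]<a[i]} (or 1 if no such j):
i:      0  1  2  3  4  5  6  7  8  9
a[i]:   4  7 10 13 12 13 16 14 15 16
dp:     1  2  3  4  4  5  6  6  7  8
At index 3 the value is 4.

4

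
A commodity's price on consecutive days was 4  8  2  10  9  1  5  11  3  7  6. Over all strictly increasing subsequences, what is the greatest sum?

33

Let S[i] be the best sum of a strictly increasing subsequence ending at i:
i:      1  2  3  4  5  6  7  8  9 10 11
a[i]:   4  8  2 10  9  1  5 11  3  7  6
S:      4 12  2 22 21  1  9 33  5 16 15
Maximum is 33 (e.g. 4 + 8 + 10 + 11).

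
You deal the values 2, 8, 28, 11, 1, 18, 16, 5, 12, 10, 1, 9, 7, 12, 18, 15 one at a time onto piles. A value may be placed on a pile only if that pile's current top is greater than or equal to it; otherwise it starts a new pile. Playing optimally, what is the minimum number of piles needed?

Place each on the leftmost legal pile:
2 → new pile 1 (tops now [2])
8 → new pile 2 (tops now [2, 8])
28 → new pile 3 (tops now [2, 8, 28])
11 → pile 3 (tops now [2, 8, 11])
1 → pile 1 (tops now [1, 8, 11])
18 → new pile 4 (tops now [1, 8, 11, 18])
16 → pile 4 (tops now [1, 8, 11, 16])
5 → pile 2 (tops now [1, 5, 11, 16])
12 → pile 4 (tops now [1, 5, 11, 12])
10 → pile 3 (tops now [1, 5, 10, 12])
1 → pile 1 (tops now [1, 5, 10, 12])
9 → pile 3 (tops now [1, 5, 9, 12])
7 → pile 3 (tops now [1, 5, 7, 12])
12 → pile 4 (tops now [1, 5, 7, 12])
18 → new pile 5 (tops now [1, 5, 7, 12, 18])
15 → pile 5 (tops now [1, 5, 7, 12, 15])
Five piles.

5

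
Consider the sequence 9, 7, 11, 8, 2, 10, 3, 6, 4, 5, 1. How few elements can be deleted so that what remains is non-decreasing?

7

Fewest deletions = n − (longest non-decreasing subsequence).
Patience tails:
9 → extends → [9]
7 → replaces 9 → [7]
11 → extends → [7, 11]
8 → replaces 11 → [7, 8]
2 → replaces 7 → [2, 8]
10 → extends → [2, 8, 10]
3 → replaces 8 → [2, 3, 10]
6 → replaces 10 → [2, 3, 6]
4 → replaces 6 → [2, 3, 4]
5 → extends → [2, 3, 4, 5]
1 → replaces 2 → [1, 3, 4, 5]
Longest non-decreasing subsequence has length 4, so deletions = 11 − 4 = 7.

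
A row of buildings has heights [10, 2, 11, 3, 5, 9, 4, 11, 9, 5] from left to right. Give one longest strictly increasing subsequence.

Patience tails give the LIS length; then backtrack through the dp parents:
10 → extends → [10]
2 → replaces 10 → [2]
11 → extends → [2, 11]
3 → replaces 11 → [2, 3]
5 → extends → [2, 3, 5]
9 → extends → [2, 3, 5, 9]
4 → replaces 5 → [2, 3, 4, 9]
11 → extends → [2, 3, 4, 9, 11]
9 → already a tail → [2, 3, 4, 9, 11]
5 → replaces 9 → [2, 3, 4, 5, 11]
Length 5; one witness is 2, 3, 5, 9, 11.

2, 3, 5, 9, 11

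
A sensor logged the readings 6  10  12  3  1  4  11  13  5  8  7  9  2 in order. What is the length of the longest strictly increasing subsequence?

5

Let dp[i] be the length of the longest such subsequence ending at index i:
i:      1  2  3  4  5  6  7  8  9 10 11 12 13
a[i]:   6 10 12  3  1  4 11 13  5  8  7  9  2
dp:     1  2  3  1  1  2  3  4  3  4  4  5  2
Maximum dp value is 5.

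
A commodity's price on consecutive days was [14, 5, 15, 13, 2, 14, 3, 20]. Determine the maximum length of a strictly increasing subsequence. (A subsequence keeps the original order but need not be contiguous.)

Track the smallest tail for each achievable length (strict):
14 → extends → [14]
5 → replaces 14 → [5]
15 → extends → [5, 15]
13 → replaces 15 → [5, 13]
2 → replaces 5 → [2, 13]
14 → extends → [2, 13, 14]
3 → replaces 13 → [2, 3, 14]
20 → extends → [2, 3, 14, 20]
Four tails, so the longest strictly increasing subsequence has length 4 (e.g. 5, 13, 14, 20).

4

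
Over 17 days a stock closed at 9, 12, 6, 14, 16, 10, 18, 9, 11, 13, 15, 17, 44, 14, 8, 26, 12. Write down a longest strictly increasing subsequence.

9, 10, 11, 13, 15, 17, 44

Patience tails give the LIS length; then backtrack through the dp parents:
9 → extends → [9]
12 → extends → [9, 12]
6 → replaces 9 → [6, 12]
14 → extends → [6, 12, 14]
16 → extends → [6, 12, 14, 16]
10 → replaces 12 → [6, 10, 14, 16]
18 → extends → [6, 10, 14, 16, 18]
9 → replaces 10 → [6, 9, 14, 16, 18]
11 → replaces 14 → [6, 9, 11, 16, 18]
13 → replaces 16 → [6, 9, 11, 13, 18]
15 → replaces 18 → [6, 9, 11, 13, 15]
17 → extends → [6, 9, 11, 13, 15, 17]
44 → extends → [6, 9, 11, 13, 15, 17, 44]
14 → replaces 15 → [6, 9, 11, 13, 14, 17, 44]
8 → replaces 9 → [6, 8, 11, 13, 14, 17, 44]
26 → replaces 44 → [6, 8, 11, 13, 14, 17, 26]
12 → replaces 13 → [6, 8, 11, 12, 14, 17, 26]
Length 7; one witness is 9, 10, 11, 13, 15, 17, 44.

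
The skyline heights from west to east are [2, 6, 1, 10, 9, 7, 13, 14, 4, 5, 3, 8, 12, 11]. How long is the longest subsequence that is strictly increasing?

5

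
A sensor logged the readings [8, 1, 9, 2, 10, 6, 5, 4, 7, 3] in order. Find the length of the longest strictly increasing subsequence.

4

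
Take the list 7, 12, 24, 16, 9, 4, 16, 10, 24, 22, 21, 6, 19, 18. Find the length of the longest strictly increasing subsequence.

4

Track the smallest tail for each achievable length (strict):
7 → extends → [7]
12 → extends → [7, 12]
24 → extends → [7, 12, 24]
16 → replaces 24 → [7, 12, 16]
9 → replaces 12 → [7, 9, 16]
4 → replaces 7 → [4, 9, 16]
16 → already a tail → [4, 9, 16]
10 → replaces 16 → [4, 9, 10]
24 → extends → [4, 9, 10, 24]
22 → replaces 24 → [4, 9, 10, 22]
21 → replaces 22 → [4, 9, 10, 21]
6 → replaces 9 → [4, 6, 10, 21]
19 → replaces 21 → [4, 6, 10, 19]
18 → replaces 19 → [4, 6, 10, 18]
Four tails, so the longest strictly increasing subsequence has length 4 (e.g. 7, 12, 16, 24).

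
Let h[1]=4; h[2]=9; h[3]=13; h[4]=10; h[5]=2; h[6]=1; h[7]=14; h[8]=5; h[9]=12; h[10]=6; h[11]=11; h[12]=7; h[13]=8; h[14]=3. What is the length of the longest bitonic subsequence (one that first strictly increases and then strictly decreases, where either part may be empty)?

inc[i] = longest strictly increasing subsequence ending at i; dec[i] = longest strictly decreasing subsequence starting at i:
i:      1  2  3  4  5  6  7  8  9 10 11 12 13 14
h[i]:   4  9 13 10  2  1 14  5 12  6 11  7  8  3
inc:    1  2  3  3  1  1  4  2  4  3  4  4  5  2
dec:    3  3  5  3  2  1  5  2  4  2  3  2  2  1
Best peak at i=7 (value 14): inc=4, dec=5, length 4+5−1 = 8.

8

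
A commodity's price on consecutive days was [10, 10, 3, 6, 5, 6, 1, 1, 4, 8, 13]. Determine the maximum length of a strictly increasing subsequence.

5

Let dp[i] be the length of the longest such subsequence ending at index i:
i:      1  2  3  4  5  6  7  8  9 10 11
a[i]:  10 10  3  6  5  6  1  1  4  8 13
dp:     1  1  1  2  2  3  1  1  2  4  5
Maximum dp value is 5.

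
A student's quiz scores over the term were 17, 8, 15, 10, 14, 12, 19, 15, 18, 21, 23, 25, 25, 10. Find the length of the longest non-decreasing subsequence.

Track the smallest tail for each achievable length (allowing ties):
17 → extends → [17]
8 → replaces 17 → [8]
15 → extends → [8, 15]
10 → replaces 15 → [8, 10]
14 → extends → [8, 10, 14]
12 → replaces 14 → [8, 10, 12]
19 → extends → [8, 10, 12, 19]
15 → replaces 19 → [8, 10, 12, 15]
18 → extends → [8, 10, 12, 15, 18]
21 → extends → [8, 10, 12, 15, 18, 21]
23 → extends → [8, 10, 12, 15, 18, 21, 23]
25 → extends → [8, 10, 12, 15, 18, 21, 23, 25]
25 → extends → [8, 10, 12, 15, 18, 21, 23, 25, 25]
10 → replaces 12 → [8, 10, 10, 15, 18, 21, 23, 25, 25]
Nine tails, so the longest non-decreasing subsequence has length 9 (e.g. 8, 10, 14, 15, 18, 21, 23, 25, 25).

9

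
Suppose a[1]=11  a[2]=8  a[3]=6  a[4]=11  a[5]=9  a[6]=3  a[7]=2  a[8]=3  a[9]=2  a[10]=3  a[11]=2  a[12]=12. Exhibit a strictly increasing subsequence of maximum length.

8, 11, 12

Patience tails give the LIS length; then backtrack through the dp parents:
11 → extends → [11]
8 → replaces 11 → [8]
6 → replaces 8 → [6]
11 → extends → [6, 11]
9 → replaces 11 → [6, 9]
3 → replaces 6 → [3, 9]
2 → replaces 3 → [2, 9]
3 → replaces 9 → [2, 3]
2 → already a tail → [2, 3]
3 → already a tail → [2, 3]
2 → already a tail → [2, 3]
12 → extends → [2, 3, 12]
Length 3; one witness is 8, 11, 12.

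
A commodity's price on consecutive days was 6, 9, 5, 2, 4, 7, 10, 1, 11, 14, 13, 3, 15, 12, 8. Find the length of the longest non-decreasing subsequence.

Let dp[i] be the length of the longest such subsequence ending at index i:
i:      1  2  3  4  5  6  7  8  9 10 11 12 13 14 15
a[i]:   6  9  5  2  4  7 10  1 11 14 13  3 15 12  8
dp:     1  2  1  1  2  3  4  1  5  6  6  2  7  6  4
Maximum dp value is 7.

7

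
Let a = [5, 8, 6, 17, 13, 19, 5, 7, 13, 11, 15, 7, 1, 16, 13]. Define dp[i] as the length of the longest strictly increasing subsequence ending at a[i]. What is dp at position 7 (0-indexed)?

dp[i] = 1 + max{dp[j] : j<i, a[j]<a[i]} (or 1 if no such j):
i:      0  1  2  3  4  5  6  7  8  9 10 11 12 13 14
a[i]:   5  8  6 17 13 19  5  7 13 11 15  7  1 16 13
dp:     1  2  2  3  3  4  1  3  4  4  5  3  1  6  5
At index 7 the value is 3.

3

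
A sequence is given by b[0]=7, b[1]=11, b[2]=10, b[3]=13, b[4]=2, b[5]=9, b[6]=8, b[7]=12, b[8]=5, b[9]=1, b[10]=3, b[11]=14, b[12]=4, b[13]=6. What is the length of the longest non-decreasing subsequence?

4

Track the smallest tail for each achievable length (allowing ties):
7 → extends → [7]
11 → extends → [7, 11]
10 → replaces 11 → [7, 10]
13 → extends → [7, 10, 13]
2 → replaces 7 → [2, 10, 13]
9 → replaces 10 → [2, 9, 13]
8 → replaces 9 → [2, 8, 13]
12 → replaces 13 → [2, 8, 12]
5 → replaces 8 → [2, 5, 12]
1 → replaces 2 → [1, 5, 12]
3 → replaces 5 → [1, 3, 12]
14 → extends → [1, 3, 12, 14]
4 → replaces 12 → [1, 3, 4, 14]
6 → replaces 14 → [1, 3, 4, 6]
Four tails, so the longest non-decreasing subsequence has length 4 (e.g. 7, 11, 13, 14).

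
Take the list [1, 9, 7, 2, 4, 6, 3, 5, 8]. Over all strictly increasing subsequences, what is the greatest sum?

Let S[i] be the best sum of a strictly increasing subsequence ending at i:
i:      1  2  3  4  5  6  7  8  9
a[i]:   1  9  7  2  4  6  3  5  8
S:      1 10  8  3  7 13  6 12 21
Maximum is 21 (e.g. 1 + 2 + 4 + 6 + 8).

21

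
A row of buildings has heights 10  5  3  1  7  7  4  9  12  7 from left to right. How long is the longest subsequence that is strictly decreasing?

4

Let dp[i] be the longest strictly decreasing subsequence ending at i:
i:      1  2  3  4  5  6  7  8  9 10
a[i]:  10  5  3  1  7  7  4  9 12  7
dp:     1  2  3  4  2  2  3  2  1  3
Maximum is 4.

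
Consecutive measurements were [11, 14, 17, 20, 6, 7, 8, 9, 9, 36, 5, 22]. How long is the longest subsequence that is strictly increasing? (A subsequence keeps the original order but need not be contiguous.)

5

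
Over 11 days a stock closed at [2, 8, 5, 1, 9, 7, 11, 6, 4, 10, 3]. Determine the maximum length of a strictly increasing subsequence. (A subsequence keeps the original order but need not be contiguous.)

Let dp[i] be the length of the longest such subsequence ending at index i:
i:      1  2  3  4  5  6  7  8  9 10 11
a[i]:   2  8  5  1  9  7 11  6  4 10  3
dp:     1  2  2  1  3  3  4  3  2  4  2
Maximum dp value is 4.

4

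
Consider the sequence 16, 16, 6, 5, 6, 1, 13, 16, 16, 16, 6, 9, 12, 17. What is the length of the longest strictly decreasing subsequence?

4

Negate each value so 'decreasing' becomes 'increasing', then run patience tails on the negated sequence:
-16 → extends → [-16]
-16 → already a tail → [-16]
-6 → extends → [-16, -6]
-5 → extends → [-16, -6, -5]
-6 → already a tail → [-16, -6, -5]
-1 → extends → [-16, -6, -5, -1]
-13 → replaces -6 → [-16, -13, -5, -1]
-16 → already a tail → [-16, -13, -5, -1]
-16 → already a tail → [-16, -13, -5, -1]
-16 → already a tail → [-16, -13, -5, -1]
-6 → replaces -5 → [-16, -13, -6, -1]
-9 → replaces -6 → [-16, -13, -9, -1]
-12 → replaces -9 → [-16, -13, -12, -1]
-17 → replaces -16 → [-17, -13, -12, -1]
Four tails, so the longest strictly decreasing subsequence of the original has length 4.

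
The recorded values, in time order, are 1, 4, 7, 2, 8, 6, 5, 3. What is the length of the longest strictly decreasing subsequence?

4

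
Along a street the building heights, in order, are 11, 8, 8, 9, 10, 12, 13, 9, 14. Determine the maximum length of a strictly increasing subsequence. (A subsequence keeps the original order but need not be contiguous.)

6

Track the smallest tail for each achievable length (strict):
11 → extends → [11]
8 → replaces 11 → [8]
8 → already a tail → [8]
9 → extends → [8, 9]
10 → extends → [8, 9, 10]
12 → extends → [8, 9, 10, 12]
13 → extends → [8, 9, 10, 12, 13]
9 → already a tail → [8, 9, 10, 12, 13]
14 → extends → [8, 9, 10, 12, 13, 14]
Six tails, so the longest strictly increasing subsequence has length 6 (e.g. 8, 9, 10, 12, 13, 14).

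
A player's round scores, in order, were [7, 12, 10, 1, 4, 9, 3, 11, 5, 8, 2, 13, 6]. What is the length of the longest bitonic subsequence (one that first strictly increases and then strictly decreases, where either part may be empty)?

6

inc[i] = longest strictly increasing subsequence ending at i; dec[i] = longest strictly decreasing subsequence starting at i:
i:      1  2  3  4  5  6  7  8  9 10 11 12 13
a[i]:   7 12 10  1  4  9  3 11  5  8  2 13  6
inc:    1  2  2  1  2  3  2  4  3  4  2  5  4
dec:    4  5  4  1  3  3  2  3  2  2  1  2  1
Best peak at i=2 (value 12): inc=2, dec=5, length 2+5−1 = 6.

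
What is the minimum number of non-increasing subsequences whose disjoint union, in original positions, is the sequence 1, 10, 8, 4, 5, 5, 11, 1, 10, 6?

4

Place each on the leftmost legal pile:
1 → new pile 1 (tops now [1])
10 → new pile 2 (tops now [1, 10])
8 → pile 2 (tops now [1, 8])
4 → pile 2 (tops now [1, 4])
5 → new pile 3 (tops now [1, 4, 5])
5 → pile 3 (tops now [1, 4, 5])
11 → new pile 4 (tops now [1, 4, 5, 11])
1 → pile 1 (tops now [1, 4, 5, 11])
10 → pile 4 (tops now [1, 4, 5, 10])
6 → pile 4 (tops now [1, 4, 5, 6])
Four piles.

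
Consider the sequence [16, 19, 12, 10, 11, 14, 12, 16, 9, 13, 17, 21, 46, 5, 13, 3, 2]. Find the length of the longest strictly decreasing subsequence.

Let dp[i] be the longest strictly decreasing subsequence ending at i:
i:      1  2  3  4  5  6  7  8  9 10 11 12 13 14 15 16 17
a[i]:  16 19 12 10 11 14 12 16  9 13 17 21 46  5 13  3  2
dp:     1  1  2  3  3  2  3  2  4  3  2  1  1  5  3  6  7
Maximum is 7.

7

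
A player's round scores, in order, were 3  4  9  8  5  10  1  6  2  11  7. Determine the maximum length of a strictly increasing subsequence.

5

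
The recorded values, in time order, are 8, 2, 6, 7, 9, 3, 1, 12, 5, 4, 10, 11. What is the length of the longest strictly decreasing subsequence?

4

Negate each value so 'decreasing' becomes 'increasing', then run patience tails on the negated sequence:
-8 → extends → [-8]
-2 → extends → [-8, -2]
-6 → replaces -2 → [-8, -6]
-7 → replaces -6 → [-8, -7]
-9 → replaces -8 → [-9, -7]
-3 → extends → [-9, -7, -3]
-1 → extends → [-9, -7, -3, -1]
-12 → replaces -9 → [-12, -7, -3, -1]
-5 → replaces -3 → [-12, -7, -5, -1]
-4 → replaces -1 → [-12, -7, -5, -4]
-10 → replaces -7 → [-12, -10, -5, -4]
-11 → replaces -10 → [-12, -11, -5, -4]
Four tails, so the longest strictly decreasing subsequence of the original has length 4.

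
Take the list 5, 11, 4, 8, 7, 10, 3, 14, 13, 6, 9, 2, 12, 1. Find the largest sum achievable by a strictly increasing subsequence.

Let S[i] be the best sum of a strictly increasing subsequence ending at i:
i:      1  2  3  4  5  6  7  8  9 10 11 12 13 14
a[i]:   5 11  4  8  7 10  3 14 13  6  9  2 12  1
S:      5 16  4 13 12 23  3 37 36 11 22  2 35  1
Maximum is 37 (e.g. 5 + 8 + 10 + 14).

37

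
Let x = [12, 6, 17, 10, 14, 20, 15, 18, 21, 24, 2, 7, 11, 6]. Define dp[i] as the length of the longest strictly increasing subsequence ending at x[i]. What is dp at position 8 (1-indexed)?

dp[i] = 1 + max{dp[j] : j<i, x[j]<x[i]} (or 1 if no such j):
i:      1  2  3  4  5  6  7  8  9 10 11 12 13 14
x[i]:  12  6 17 10 14 20 15 18 21 24  2  7 11  6
dp:     1  1  2  2  3  4  4  5  6  7  1  2  3  2
At index 8 the value is 5.

5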